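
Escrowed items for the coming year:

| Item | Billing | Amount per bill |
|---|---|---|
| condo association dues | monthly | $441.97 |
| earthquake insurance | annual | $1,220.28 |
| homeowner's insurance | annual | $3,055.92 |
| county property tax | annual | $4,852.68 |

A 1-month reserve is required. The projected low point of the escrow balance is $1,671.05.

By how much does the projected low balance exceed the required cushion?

$468.34

Condo association dues = $441.97 × 12 = $5,303.64 per year
Earthquake insurance = $1,220.28 per year
Homeowner's insurance = $3,055.92 per year
County property tax = $4,852.68 per year
Annual escrow total = $5,303.64 + $1,220.28 + $3,055.92 + $4,852.68 = $14,432.52
Base monthly escrow = $14,432.52 / 12 = $1,202.71
Required cushion = 1 × $1,202.71 = $1,202.71
Excess over cushion: $1,671.05 − $1,202.71 = $468.34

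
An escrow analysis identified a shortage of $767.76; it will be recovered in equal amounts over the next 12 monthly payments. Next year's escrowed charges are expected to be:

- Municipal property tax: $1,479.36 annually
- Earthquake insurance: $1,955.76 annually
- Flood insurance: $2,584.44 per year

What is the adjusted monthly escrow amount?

Municipal property tax — $1,479.36/yr
Earthquake insurance — $1,955.76/yr
Flood insurance — $2,584.44/yr
Total annual escrow = $1,479.36 + $1,955.76 + $2,584.44 = $6,019.56
Monthly = $6,019.56 ÷ 12 = $501.63
Shortage spread = $767.76 ÷ 12 = $63.98/mo
New monthly escrow = $501.63 + $63.98 = $565.61

$565.61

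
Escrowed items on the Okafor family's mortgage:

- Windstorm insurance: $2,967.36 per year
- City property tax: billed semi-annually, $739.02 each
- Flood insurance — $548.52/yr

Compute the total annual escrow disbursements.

Windstorm insurance: $2,967.36
City property tax: $739.02 × 2 = $1,478.04
Flood insurance: $548.52
Yearly total = $4,993.92

$4,993.92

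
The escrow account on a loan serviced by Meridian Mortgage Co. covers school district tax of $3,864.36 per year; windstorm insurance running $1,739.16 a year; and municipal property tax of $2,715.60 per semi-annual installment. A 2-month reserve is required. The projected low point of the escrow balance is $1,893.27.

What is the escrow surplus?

$54.15

School district tax = $3,864.36 per year
Windstorm insurance = $1,739.16 per year
Municipal property tax = $2,715.60 × 2 = $5,431.20 per year
Total annual escrow = $11,034.72
Monthly escrow = $11,034.72 / 12 = $919.56
Required reserve = 2 × $919.56 = $1,839.12
Excess over cushion: $1,893.27 − $1,839.12 = $54.15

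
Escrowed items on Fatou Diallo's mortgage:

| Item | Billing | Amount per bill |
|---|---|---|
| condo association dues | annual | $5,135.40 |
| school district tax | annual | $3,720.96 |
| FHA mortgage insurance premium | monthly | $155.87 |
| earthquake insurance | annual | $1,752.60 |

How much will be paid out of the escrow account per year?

Condo association dues: $5,135.40 per year
School district tax: $3,720.96 per year
FHA mortgage insurance premium: $155.87 × 12 = $1,870.44 per year
Earthquake insurance: $1,752.60 per year
Annual escrow total = $5,135.40 + $3,720.96 + $1,870.44 + $1,752.60 = $12,479.40

$12,479.40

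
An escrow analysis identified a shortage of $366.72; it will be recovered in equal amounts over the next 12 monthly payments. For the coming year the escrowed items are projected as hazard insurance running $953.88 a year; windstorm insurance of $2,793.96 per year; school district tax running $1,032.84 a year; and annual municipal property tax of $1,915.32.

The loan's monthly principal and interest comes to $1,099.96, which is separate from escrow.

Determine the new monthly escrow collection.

$588.56

Hazard insurance: $953.88 annually
Windstorm insurance: $2,793.96 annually
School district tax: $1,032.84 annually
Municipal property tax: $1,915.32 annually
Annual escrow total = $953.88 + $2,793.96 + $1,032.84 + $1,915.32 = $6,696.00
Monthly escrow = $6,696.00 / 12 = $558.00
Shortage per month = $366.72 / 12 = $30.56
Adjusted monthly = $558.00 + $30.56 = $588.56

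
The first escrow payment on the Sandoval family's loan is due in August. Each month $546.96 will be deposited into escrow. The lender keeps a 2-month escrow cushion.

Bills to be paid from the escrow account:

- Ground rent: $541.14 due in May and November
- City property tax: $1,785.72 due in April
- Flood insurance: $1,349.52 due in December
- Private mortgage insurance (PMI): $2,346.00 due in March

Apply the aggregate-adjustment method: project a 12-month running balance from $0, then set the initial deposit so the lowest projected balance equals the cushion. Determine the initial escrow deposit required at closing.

$2,193.66

Cushion = 2 × $546.96 = $1,093.92
Trial balance (start $0, +$546.96 each month, − disbursements):
  Aug: +$546.96 → $546.96
  Sep: +$546.96 → $1,093.92
  Oct: +$546.96 → $1,640.88
  Nov: +$546.96 − $541.14 → $1,646.70
  Dec: +$546.96 − $1,349.52 → $844.14
  Jan: +$546.96 → $1,391.10
  Feb: +$546.96 → $1,938.06
  Mar: +$546.96 − $2,346.00 → $139.02
  Apr: +$546.96 − $1,785.72 → -$1,099.74
  May: +$546.96 − $541.14 → -$1,093.92
  Jun: +$546.96 → -$546.96
  Jul: +$546.96 → $0.00
Lowest trial balance = -$1,099.74 (Apr)
Initial deposit = cushion − low point = $1,093.92 − (-$1,099.74) = $2,193.66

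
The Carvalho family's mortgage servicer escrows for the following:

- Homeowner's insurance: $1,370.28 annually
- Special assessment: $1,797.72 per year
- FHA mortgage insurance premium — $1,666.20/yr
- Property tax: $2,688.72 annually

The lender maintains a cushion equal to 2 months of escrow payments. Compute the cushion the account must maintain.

Homeowner's insurance = $1,370.28/yr
Special assessment = $1,797.72/yr
FHA mortgage insurance premium = $1,666.20/yr
Property tax = $2,688.72/yr
Total per year = $1,370.28 + $1,797.72 + $1,666.20 + $2,688.72 = $7,522.92
Monthly = $7,522.92 / 12 = $626.91
Required cushion = 2 × $626.91 = $1,253.82

$1,253.82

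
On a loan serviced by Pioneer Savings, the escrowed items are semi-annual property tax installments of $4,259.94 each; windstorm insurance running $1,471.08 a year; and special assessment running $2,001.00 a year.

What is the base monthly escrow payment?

Property tax = $4,259.94 × 2 = $8,519.88 annually
Windstorm insurance = $1,471.08 annually
Special assessment = $2,001.00 annually
Total annual escrow = $11,991.96
Base monthly escrow = $11,991.96 / 12 = $999.33

$999.33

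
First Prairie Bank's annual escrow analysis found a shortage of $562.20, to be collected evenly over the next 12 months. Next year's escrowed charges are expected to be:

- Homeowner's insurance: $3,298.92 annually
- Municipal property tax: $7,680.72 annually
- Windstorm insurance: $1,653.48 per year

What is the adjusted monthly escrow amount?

$1,099.61

Homeowner's insurance — $3,298.92
Municipal property tax — $7,680.72
Windstorm insurance — $1,653.48
Total per year = $12,633.12
Monthly escrow = $12,633.12 / 12 = $1,052.76
Monthly shortage recovery: $562.20 / 12 = $46.85
Adjusted monthly = $1,052.76 + $46.85 = $1,099.61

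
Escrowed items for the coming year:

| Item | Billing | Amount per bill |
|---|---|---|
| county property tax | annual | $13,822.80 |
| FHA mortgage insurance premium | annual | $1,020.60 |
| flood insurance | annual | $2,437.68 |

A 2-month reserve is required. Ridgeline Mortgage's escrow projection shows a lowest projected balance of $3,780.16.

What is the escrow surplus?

$899.98

County property tax: $13,822.80 annually
FHA mortgage insurance premium: $1,020.60 annually
Flood insurance: $2,437.68 annually
Yearly total = $17,281.08
Per month = $17,281.08 / 12 = $1,440.09
Required reserve = 2 × $1,440.09 = $2,880.18
Surplus = $3,780.16 − $2,880.18 = $899.98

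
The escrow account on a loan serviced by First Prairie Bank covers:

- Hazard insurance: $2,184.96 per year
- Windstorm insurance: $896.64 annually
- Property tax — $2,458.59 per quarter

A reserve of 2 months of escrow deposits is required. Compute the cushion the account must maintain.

$2,152.66

Hazard insurance — $2,184.96
Windstorm insurance — $896.64
Property tax — $2,458.59 × 4 = $9,834.36
Yearly total = $12,915.96
Monthly = $12,915.96 ÷ 12 = $1,076.33
Required cushion = 2 × $1,076.33 = $2,152.66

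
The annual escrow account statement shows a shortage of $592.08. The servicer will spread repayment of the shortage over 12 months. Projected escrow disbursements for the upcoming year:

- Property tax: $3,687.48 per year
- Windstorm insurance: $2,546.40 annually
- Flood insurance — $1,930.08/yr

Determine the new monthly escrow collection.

$729.67

Property tax = $3,687.48 per year
Windstorm insurance = $2,546.40 per year
Flood insurance = $1,930.08 per year
Combined annual = $3,687.48 + $2,546.40 + $1,930.08 = $8,163.96
Base monthly escrow = $8,163.96 ÷ 12 = $680.33
Shortage spread = $592.08 ÷ 12 = $49.34/mo
New monthly escrow = $680.33 + $49.34 = $729.67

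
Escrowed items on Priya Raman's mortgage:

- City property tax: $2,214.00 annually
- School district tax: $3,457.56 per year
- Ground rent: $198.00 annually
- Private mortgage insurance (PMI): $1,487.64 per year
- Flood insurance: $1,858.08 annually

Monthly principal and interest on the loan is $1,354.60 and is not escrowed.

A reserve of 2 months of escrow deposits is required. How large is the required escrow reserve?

$1,535.88

City property tax — $2,214.00
School district tax — $3,457.56
Ground rent — $198.00
Private mortgage insurance (PMI) — $1,487.64
Flood insurance — $1,858.08
Annual escrow total = $9,215.28
Per month = $9,215.28 / 12 = $767.94
Cushion = 2 × $767.94 = $1,535.88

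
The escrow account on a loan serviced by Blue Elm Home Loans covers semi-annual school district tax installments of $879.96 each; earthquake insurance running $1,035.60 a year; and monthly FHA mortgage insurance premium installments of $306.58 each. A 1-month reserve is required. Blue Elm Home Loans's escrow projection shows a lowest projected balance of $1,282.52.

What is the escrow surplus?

School district tax — $879.96 × 2 = $1,759.92 per year
Earthquake insurance — $1,035.60 per year
FHA mortgage insurance premium — $306.58 × 12 = $3,678.96 per year
Total per year = $1,759.92 + $1,035.60 + $3,678.96 = $6,474.48
Per month = $6,474.48 / 12 = $539.54
Cushion = 1 × $539.54 = $539.54
Excess over cushion: $1,282.52 − $539.54 = $742.98

$742.98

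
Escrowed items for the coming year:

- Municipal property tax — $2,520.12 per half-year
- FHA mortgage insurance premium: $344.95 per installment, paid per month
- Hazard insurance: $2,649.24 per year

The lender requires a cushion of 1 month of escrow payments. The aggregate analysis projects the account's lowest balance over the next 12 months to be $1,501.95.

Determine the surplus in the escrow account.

$516.21

Municipal property tax — $2,520.12 × 2 = $5,040.24 annually
FHA mortgage insurance premium — $344.95 × 12 = $4,139.40 annually
Hazard insurance — $2,649.24 annually
Total per year = $5,040.24 + $4,139.40 + $2,649.24 = $11,828.88
Base monthly escrow = $11,828.88 ÷ 12 = $985.74
Required cushion = 1 × $985.74 = $985.74
Excess over cushion: $1,501.95 − $985.74 = $516.21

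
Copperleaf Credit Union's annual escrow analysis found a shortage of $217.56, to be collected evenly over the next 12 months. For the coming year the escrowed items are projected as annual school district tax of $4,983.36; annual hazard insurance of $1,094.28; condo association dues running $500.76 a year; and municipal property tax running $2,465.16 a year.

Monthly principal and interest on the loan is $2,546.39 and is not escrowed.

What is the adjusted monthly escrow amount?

School district tax — $4,983.36
Hazard insurance — $1,094.28
Condo association dues — $500.76
Municipal property tax — $2,465.16
Yearly total = $9,043.56
Monthly = $9,043.56 / 12 = $753.63
Monthly shortage recovery: $217.56 ÷ 12 = $18.13
New monthly escrow = $753.63 + $18.13 = $771.76

$771.76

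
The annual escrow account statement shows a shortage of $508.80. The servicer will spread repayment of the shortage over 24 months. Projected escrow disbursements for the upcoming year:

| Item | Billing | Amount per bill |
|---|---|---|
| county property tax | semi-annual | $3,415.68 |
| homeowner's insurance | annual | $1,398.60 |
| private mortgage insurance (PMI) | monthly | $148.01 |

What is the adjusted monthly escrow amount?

County property tax = $3,415.68 × 2 = $6,831.36
Homeowner's insurance = $1,398.60
Private mortgage insurance (PMI) = $148.01 × 12 = $1,776.12
Combined annual = $6,831.36 + $1,398.60 + $1,776.12 = $10,006.08
Monthly = $10,006.08 ÷ 12 = $833.84
Shortage per month = $508.80 ÷ 24 = $21.20
Adjusted monthly = $833.84 + $21.20 = $855.04

$855.04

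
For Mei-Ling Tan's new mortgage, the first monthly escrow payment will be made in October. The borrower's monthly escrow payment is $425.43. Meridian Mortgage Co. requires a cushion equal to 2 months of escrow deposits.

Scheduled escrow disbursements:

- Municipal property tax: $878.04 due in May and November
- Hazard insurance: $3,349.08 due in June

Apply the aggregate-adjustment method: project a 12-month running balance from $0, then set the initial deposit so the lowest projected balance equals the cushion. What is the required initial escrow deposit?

$2,127.15

Cushion = 2 × $425.43 = $850.86
Trial balance (start $0, +$425.43 each month, − disbursements):
  Oct: +$425.43 → $425.43
  Nov: +$425.43 − $878.04 → -$27.18
  Dec: +$425.43 → $398.25
  Jan: +$425.43 → $823.68
  Feb: +$425.43 → $1,249.11
  Mar: +$425.43 → $1,674.54
  Apr: +$425.43 → $2,099.97
  May: +$425.43 − $878.04 → $1,647.36
  Jun: +$425.43 − $3,349.08 → -$1,276.29
  Jul: +$425.43 → -$850.86
  Aug: +$425.43 → -$425.43
  Sep: +$425.43 → $0.00
Lowest trial balance = -$1,276.29 (Jun)
Initial deposit = cushion − low point = $850.86 − (-$1,276.29) = $2,127.15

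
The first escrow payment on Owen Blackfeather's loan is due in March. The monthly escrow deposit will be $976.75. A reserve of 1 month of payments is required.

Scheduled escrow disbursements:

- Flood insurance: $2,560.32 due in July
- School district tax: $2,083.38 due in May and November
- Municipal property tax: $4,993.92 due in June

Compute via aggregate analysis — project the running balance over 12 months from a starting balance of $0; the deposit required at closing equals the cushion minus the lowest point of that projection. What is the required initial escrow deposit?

$5,730.62

Cushion = 1 × $976.75 = $976.75
Trial balance (start $0, +$976.75 each month, − disbursements):
  Mar: +$976.75 → $976.75
  Apr: +$976.75 → $1,953.50
  May: +$976.75 − $2,083.38 → $846.87
  Jun: +$976.75 − $4,993.92 → -$3,170.30
  Jul: +$976.75 − $2,560.32 → -$4,753.87
  Aug: +$976.75 → -$3,777.12
  Sep: +$976.75 → -$2,800.37
  Oct: +$976.75 → -$1,823.62
  Nov: +$976.75 − $2,083.38 → -$2,930.25
  Dec: +$976.75 → -$1,953.50
  Jan: +$976.75 → -$976.75
  Feb: +$976.75 → $0.00
Lowest trial balance = -$4,753.87 (Jul)
Initial deposit = cushion − low point = $976.75 − (-$4,753.87) = $5,730.62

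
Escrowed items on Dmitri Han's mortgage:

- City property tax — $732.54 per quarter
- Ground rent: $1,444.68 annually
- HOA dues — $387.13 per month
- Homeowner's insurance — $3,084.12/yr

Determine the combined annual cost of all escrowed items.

City property tax — $732.54 × 4 = $2,930.16 annually
Ground rent — $1,444.68 annually
HOA dues — $387.13 × 12 = $4,645.56 annually
Homeowner's insurance — $3,084.12 annually
Total per year = $2,930.16 + $1,444.68 + $4,645.56 + $3,084.12 = $12,104.52

$12,104.52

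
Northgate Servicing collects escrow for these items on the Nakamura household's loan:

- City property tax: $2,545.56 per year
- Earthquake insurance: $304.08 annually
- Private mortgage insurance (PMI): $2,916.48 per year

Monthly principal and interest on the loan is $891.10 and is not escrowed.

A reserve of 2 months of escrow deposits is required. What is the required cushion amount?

$961.02

City property tax: $2,545.56 annually
Earthquake insurance: $304.08 annually
Private mortgage insurance (PMI): $2,916.48 annually
Total per year = $2,545.56 + $304.08 + $2,916.48 = $5,766.12
Base monthly escrow = $5,766.12 ÷ 12 = $480.51
Cushion = 2 × $480.51 = $961.02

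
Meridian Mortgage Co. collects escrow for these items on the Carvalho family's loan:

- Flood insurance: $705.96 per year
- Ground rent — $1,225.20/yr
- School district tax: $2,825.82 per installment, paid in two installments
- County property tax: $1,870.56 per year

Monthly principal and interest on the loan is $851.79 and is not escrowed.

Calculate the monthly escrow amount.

Flood insurance: $705.96 per year
Ground rent: $1,225.20 per year
School district tax: $2,825.82 × 2 = $5,651.64 per year
County property tax: $1,870.56 per year
Combined annual = $9,453.36
Per month = $9,453.36 ÷ 12 = $787.78

$787.78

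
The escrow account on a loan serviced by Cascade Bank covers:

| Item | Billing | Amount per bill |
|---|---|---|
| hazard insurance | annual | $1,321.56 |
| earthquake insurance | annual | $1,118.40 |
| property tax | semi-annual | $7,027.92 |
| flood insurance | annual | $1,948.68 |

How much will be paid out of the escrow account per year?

Hazard insurance: $1,321.56
Earthquake insurance: $1,118.40
Property tax: $7,027.92 × 2 = $14,055.84
Flood insurance: $1,948.68
Annual escrow total = $1,321.56 + $1,118.40 + $14,055.84 + $1,948.68 = $18,444.48

$18,444.48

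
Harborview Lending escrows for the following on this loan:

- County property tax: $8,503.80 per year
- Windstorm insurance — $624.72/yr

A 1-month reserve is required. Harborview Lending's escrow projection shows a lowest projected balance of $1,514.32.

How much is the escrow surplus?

County property tax = $8,503.80 per year
Windstorm insurance = $624.72 per year
Combined annual = $8,503.80 + $624.72 = $9,128.52
Monthly = $9,128.52 / 12 = $760.71
Required reserve = 1 × $760.71 = $760.71
Surplus = $1,514.32 − $760.71 = $753.61

$753.61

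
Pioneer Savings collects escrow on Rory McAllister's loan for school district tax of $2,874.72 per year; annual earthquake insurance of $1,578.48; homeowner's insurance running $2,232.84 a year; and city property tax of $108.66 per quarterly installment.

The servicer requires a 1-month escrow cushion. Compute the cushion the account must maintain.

$593.39

School district tax: $2,874.72
Earthquake insurance: $1,578.48
Homeowner's insurance: $2,232.84
City property tax: $108.66 × 4 = $434.64
Yearly total = $2,874.72 + $1,578.48 + $2,232.84 + $434.64 = $7,120.68
Base monthly escrow = $7,120.68 ÷ 12 = $593.39
Cushion = 1 × $593.39 = $593.39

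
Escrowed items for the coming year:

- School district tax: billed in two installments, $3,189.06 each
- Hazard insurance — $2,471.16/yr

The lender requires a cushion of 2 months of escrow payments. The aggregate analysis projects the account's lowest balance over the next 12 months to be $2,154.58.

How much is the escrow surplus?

$679.70

School district tax = $3,189.06 × 2 = $6,378.12
Hazard insurance = $2,471.16
Total per year = $8,849.28
Monthly escrow = $8,849.28 / 12 = $737.44
Cushion = 2 × $737.44 = $1,474.88
Surplus = $2,154.58 − $1,474.88 = $679.70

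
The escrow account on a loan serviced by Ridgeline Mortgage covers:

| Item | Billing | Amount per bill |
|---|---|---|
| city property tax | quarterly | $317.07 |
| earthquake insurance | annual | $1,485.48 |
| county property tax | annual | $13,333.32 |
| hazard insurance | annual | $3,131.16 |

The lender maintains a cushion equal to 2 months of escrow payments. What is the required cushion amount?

$3,203.04

City property tax = $317.07 × 4 = $1,268.28 per year
Earthquake insurance = $1,485.48 per year
County property tax = $13,333.32 per year
Hazard insurance = $3,131.16 per year
Annual escrow total = $1,268.28 + $1,485.48 + $13,333.32 + $3,131.16 = $19,218.24
Monthly escrow = $19,218.24 ÷ 12 = $1,601.52
Reserve = 2 × $1,601.52 = $3,203.04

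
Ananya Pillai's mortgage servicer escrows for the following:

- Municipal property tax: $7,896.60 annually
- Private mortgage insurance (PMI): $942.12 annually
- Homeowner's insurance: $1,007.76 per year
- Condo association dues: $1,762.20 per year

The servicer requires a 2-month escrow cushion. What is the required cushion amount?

Municipal property tax — $7,896.60
Private mortgage insurance (PMI) — $942.12
Homeowner's insurance — $1,007.76
Condo association dues — $1,762.20
Total annual escrow = $7,896.60 + $942.12 + $1,007.76 + $1,762.20 = $11,608.68
Monthly escrow = $11,608.68 / 12 = $967.39
Required cushion = 2 × $967.39 = $1,934.78

$1,934.78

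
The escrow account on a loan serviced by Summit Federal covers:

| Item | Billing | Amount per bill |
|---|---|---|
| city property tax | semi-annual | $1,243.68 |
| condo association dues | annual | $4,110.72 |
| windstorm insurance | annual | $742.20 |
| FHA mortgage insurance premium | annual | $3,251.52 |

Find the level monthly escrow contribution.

City property tax = $1,243.68 × 2 = $2,487.36
Condo association dues = $4,110.72
Windstorm insurance = $742.20
FHA mortgage insurance premium = $3,251.52
Combined annual = $2,487.36 + $4,110.72 + $742.20 + $3,251.52 = $10,591.80
Monthly escrow = $10,591.80 ÷ 12 = $882.65

$882.65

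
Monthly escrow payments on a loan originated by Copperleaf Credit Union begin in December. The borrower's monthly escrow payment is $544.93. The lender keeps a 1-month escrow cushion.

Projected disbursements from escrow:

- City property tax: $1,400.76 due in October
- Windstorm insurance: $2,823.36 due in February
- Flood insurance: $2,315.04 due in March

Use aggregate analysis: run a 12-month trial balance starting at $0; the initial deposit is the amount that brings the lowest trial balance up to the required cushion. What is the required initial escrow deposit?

Cushion = 1 × $544.93 = $544.93
Trial balance (start $0, +$544.93 each month, − disbursements):
  Dec: +$544.93 → $544.93
  Jan: +$544.93 → $1,089.86
  Feb: +$544.93 − $2,823.36 → -$1,188.57
  Mar: +$544.93 − $2,315.04 → -$2,958.68
  Apr: +$544.93 → -$2,413.75
  May: +$544.93 → -$1,868.82
  Jun: +$544.93 → -$1,323.89
  Jul: +$544.93 → -$778.96
  Aug: +$544.93 → -$234.03
  Sep: +$544.93 → $310.90
  Oct: +$544.93 − $1,400.76 → -$544.93
  Nov: +$544.93 → $0.00
Lowest trial balance = -$2,958.68 (Mar)
Initial deposit = cushion − low point = $544.93 − (-$2,958.68) = $3,503.61

$3,503.61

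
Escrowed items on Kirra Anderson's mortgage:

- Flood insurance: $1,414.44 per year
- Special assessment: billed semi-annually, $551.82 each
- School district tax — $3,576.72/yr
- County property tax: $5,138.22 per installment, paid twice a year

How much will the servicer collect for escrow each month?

Flood insurance: $1,414.44
Special assessment: $551.82 × 2 = $1,103.64
School district tax: $3,576.72
County property tax: $5,138.22 × 2 = $10,276.44
Yearly total = $1,414.44 + $1,103.64 + $3,576.72 + $10,276.44 = $16,371.24
Per month = $16,371.24 / 12 = $1,364.27

$1,364.27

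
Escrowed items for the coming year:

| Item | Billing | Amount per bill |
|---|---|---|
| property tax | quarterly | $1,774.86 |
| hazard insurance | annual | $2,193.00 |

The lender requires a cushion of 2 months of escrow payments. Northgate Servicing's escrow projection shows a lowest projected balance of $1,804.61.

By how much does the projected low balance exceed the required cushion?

Property tax: $1,774.86 × 4 = $7,099.44 per year
Hazard insurance: $2,193.00 per year
Total per year = $9,292.44
Base monthly escrow = $9,292.44 / 12 = $774.37
Required reserve = 2 × $774.37 = $1,548.74
Excess over cushion: $1,804.61 − $1,548.74 = $255.87

$255.87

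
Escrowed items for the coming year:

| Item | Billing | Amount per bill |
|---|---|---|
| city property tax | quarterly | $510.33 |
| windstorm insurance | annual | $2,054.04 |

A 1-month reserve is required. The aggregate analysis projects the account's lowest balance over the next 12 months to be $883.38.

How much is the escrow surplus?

City property tax: $510.33 × 4 = $2,041.32 per year
Windstorm insurance: $2,054.04 per year
Total annual escrow = $2,041.32 + $2,054.04 = $4,095.36
Base monthly escrow = $4,095.36 / 12 = $341.28
Required reserve = 1 × $341.28 = $341.28
Surplus = $883.38 − $341.28 = $542.10

$542.10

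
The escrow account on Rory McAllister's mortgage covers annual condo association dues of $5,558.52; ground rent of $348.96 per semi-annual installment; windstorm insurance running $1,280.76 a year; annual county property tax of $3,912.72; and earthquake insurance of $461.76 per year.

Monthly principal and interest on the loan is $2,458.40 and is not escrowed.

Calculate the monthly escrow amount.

Condo association dues: $5,558.52
Ground rent: $348.96 × 2 = $697.92
Windstorm insurance: $1,280.76
County property tax: $3,912.72
Earthquake insurance: $461.76
Total annual escrow = $5,558.52 + $697.92 + $1,280.76 + $3,912.72 + $461.76 = $11,911.68
Per month = $11,911.68 ÷ 12 = $992.64

$992.64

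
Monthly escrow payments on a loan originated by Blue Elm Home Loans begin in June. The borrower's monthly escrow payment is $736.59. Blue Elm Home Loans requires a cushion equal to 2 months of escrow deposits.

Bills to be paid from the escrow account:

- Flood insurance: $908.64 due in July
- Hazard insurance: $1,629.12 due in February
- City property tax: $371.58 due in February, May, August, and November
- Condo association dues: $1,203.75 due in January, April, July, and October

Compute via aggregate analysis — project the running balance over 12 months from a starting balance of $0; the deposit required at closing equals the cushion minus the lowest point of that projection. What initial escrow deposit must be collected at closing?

$2,112.39

Cushion = 2 × $736.59 = $1,473.18
Trial balance (start $0, +$736.59 each month, − disbursements):
  Jun: +$736.59 → $736.59
  Jul: +$736.59 − $2,112.39 → -$639.21
  Aug: +$736.59 − $371.58 → -$274.20
  Sep: +$736.59 → $462.39
  Oct: +$736.59 − $1,203.75 → -$4.77
  Nov: +$736.59 − $371.58 → $360.24
  Dec: +$736.59 → $1,096.83
  Jan: +$736.59 − $1,203.75 → $629.67
  Feb: +$736.59 − $2,000.70 → -$634.44
  Mar: +$736.59 → $102.15
  Apr: +$736.59 − $1,203.75 → -$365.01
  May: +$736.59 − $371.58 → $0.00
Lowest trial balance = -$639.21 (Jul)
Initial deposit = cushion − low point = $1,473.18 − (-$639.21) = $2,112.39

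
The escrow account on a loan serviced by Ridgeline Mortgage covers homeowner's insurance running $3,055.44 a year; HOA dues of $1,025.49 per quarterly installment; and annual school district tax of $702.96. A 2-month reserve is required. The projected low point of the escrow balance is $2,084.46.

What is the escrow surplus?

Homeowner's insurance = $3,055.44 per year
HOA dues = $1,025.49 × 4 = $4,101.96 per year
School district tax = $702.96 per year
Annual escrow total = $3,055.44 + $4,101.96 + $702.96 = $7,860.36
Monthly escrow = $7,860.36 ÷ 12 = $655.03
Cushion = 2 × $655.03 = $1,310.06
Excess over cushion: $2,084.46 − $1,310.06 = $774.40

$774.40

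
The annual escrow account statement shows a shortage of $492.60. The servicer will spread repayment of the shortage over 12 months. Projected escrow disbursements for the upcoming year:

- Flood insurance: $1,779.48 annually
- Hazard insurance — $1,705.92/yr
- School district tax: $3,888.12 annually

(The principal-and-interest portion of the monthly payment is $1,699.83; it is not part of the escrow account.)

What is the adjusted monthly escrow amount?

$655.51

Flood insurance: $1,779.48/yr
Hazard insurance: $1,705.92/yr
School district tax: $3,888.12/yr
Total per year = $1,779.48 + $1,705.92 + $3,888.12 = $7,373.52
Monthly escrow = $7,373.52 / 12 = $614.46
Shortage spread = $492.60 ÷ 12 = $41.05/mo
Adjusted monthly = $614.46 + $41.05 = $655.51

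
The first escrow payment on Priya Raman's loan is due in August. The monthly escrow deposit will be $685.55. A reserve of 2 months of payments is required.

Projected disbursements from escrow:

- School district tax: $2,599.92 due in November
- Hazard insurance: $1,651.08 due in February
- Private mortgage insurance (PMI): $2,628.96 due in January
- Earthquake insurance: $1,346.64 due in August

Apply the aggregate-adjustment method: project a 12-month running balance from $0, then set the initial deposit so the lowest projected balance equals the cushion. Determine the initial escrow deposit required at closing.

$4,798.85

Cushion = 2 × $685.55 = $1,371.10
Trial balance (start $0, +$685.55 each month, − disbursements):
  Aug: +$685.55 − $1,346.64 → -$661.09
  Sep: +$685.55 → $24.46
  Oct: +$685.55 → $710.01
  Nov: +$685.55 − $2,599.92 → -$1,204.36
  Dec: +$685.55 → -$518.81
  Jan: +$685.55 − $2,628.96 → -$2,462.22
  Feb: +$685.55 − $1,651.08 → -$3,427.75
  Mar: +$685.55 → -$2,742.20
  Apr: +$685.55 → -$2,056.65
  May: +$685.55 → -$1,371.10
  Jun: +$685.55 → -$685.55
  Jul: +$685.55 → $0.00
Lowest trial balance = -$3,427.75 (Feb)
Initial deposit = cushion − low point = $1,371.10 − (-$3,427.75) = $4,798.85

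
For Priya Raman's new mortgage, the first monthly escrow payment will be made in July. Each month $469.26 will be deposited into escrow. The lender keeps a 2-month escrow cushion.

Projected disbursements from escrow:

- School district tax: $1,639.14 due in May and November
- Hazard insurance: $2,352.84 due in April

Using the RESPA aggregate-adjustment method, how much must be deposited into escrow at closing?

$1,407.78

Cushion = 2 × $469.26 = $938.52
Trial balance (start $0, +$469.26 each month, − disbursements):
  Jul: +$469.26 → $469.26
  Aug: +$469.26 → $938.52
  Sep: +$469.26 → $1,407.78
  Oct: +$469.26 → $1,877.04
  Nov: +$469.26 − $1,639.14 → $707.16
  Dec: +$469.26 → $1,176.42
  Jan: +$469.26 → $1,645.68
  Feb: +$469.26 → $2,114.94
  Mar: +$469.26 → $2,584.20
  Apr: +$469.26 − $2,352.84 → $700.62
  May: +$469.26 − $1,639.14 → -$469.26
  Jun: +$469.26 → $0.00
Lowest trial balance = -$469.26 (May)
Initial deposit = cushion − low point = $938.52 − (-$469.26) = $1,407.78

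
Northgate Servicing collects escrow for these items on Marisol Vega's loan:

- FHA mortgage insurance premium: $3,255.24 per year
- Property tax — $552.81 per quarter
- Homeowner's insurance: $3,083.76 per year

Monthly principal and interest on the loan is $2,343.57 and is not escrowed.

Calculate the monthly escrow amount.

FHA mortgage insurance premium: $3,255.24
Property tax: $552.81 × 4 = $2,211.24
Homeowner's insurance: $3,083.76
Total per year = $8,550.24
Per month = $8,550.24 ÷ 12 = $712.52

$712.52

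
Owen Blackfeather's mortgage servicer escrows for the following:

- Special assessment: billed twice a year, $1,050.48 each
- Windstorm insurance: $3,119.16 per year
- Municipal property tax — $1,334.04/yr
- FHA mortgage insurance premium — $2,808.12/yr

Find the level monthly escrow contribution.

Special assessment = $1,050.48 × 2 = $2,100.96
Windstorm insurance = $3,119.16
Municipal property tax = $1,334.04
FHA mortgage insurance premium = $2,808.12
Combined annual = $9,362.28
Monthly = $9,362.28 / 12 = $780.19

$780.19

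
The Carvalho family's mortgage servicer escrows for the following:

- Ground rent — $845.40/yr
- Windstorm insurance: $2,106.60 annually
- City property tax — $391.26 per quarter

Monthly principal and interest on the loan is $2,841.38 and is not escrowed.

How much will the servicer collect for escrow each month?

Ground rent = $845.40 per year
Windstorm insurance = $2,106.60 per year
City property tax = $391.26 × 4 = $1,565.04 per year
Total per year = $845.40 + $2,106.60 + $1,565.04 = $4,517.04
Base monthly escrow = $4,517.04 / 12 = $376.42

$376.42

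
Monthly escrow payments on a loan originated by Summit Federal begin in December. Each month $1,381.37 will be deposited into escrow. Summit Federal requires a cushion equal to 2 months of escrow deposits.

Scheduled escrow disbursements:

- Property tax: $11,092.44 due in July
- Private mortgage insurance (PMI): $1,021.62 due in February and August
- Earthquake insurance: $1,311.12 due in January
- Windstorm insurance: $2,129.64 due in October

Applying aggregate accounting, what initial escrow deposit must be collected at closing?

Cushion = 2 × $1,381.37 = $2,762.74
Trial balance (start $0, +$1,381.37 each month, − disbursements):
  Dec: +$1,381.37 → $1,381.37
  Jan: +$1,381.37 − $1,311.12 → $1,451.62
  Feb: +$1,381.37 − $1,021.62 → $1,811.37
  Mar: +$1,381.37 → $3,192.74
  Apr: +$1,381.37 → $4,574.11
  May: +$1,381.37 → $5,955.48
  Jun: +$1,381.37 → $7,336.85
  Jul: +$1,381.37 − $11,092.44 → -$2,374.22
  Aug: +$1,381.37 − $1,021.62 → -$2,014.47
  Sep: +$1,381.37 → -$633.10
  Oct: +$1,381.37 − $2,129.64 → -$1,381.37
  Nov: +$1,381.37 → $0.00
Lowest trial balance = -$2,374.22 (Jul)
Initial deposit = cushion − low point = $2,762.74 − (-$2,374.22) = $5,136.96

$5,136.96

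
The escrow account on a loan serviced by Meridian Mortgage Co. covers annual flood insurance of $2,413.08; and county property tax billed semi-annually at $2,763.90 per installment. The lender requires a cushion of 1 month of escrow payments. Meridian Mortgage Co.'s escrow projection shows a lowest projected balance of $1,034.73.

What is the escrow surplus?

$372.99

Flood insurance: $2,413.08 annually
County property tax: $2,763.90 × 2 = $5,527.80 annually
Annual escrow total = $7,940.88
Per month = $7,940.88 ÷ 12 = $661.74
Required cushion = 1 × $661.74 = $661.74
Excess over cushion: $1,034.73 − $661.74 = $372.99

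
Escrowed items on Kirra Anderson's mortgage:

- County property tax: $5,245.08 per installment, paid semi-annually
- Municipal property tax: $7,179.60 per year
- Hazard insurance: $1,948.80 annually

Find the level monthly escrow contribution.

County property tax: $5,245.08 × 2 = $10,490.16 annually
Municipal property tax: $7,179.60 annually
Hazard insurance: $1,948.80 annually
Yearly total = $10,490.16 + $7,179.60 + $1,948.80 = $19,618.56
Per month = $19,618.56 ÷ 12 = $1,634.88

$1,634.88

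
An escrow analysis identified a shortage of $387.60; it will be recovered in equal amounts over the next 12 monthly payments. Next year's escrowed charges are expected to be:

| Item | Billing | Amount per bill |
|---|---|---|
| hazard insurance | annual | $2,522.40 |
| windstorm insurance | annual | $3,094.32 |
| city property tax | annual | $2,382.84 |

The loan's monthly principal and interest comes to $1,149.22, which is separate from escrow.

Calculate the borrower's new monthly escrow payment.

$698.93

Hazard insurance = $2,522.40 per year
Windstorm insurance = $3,094.32 per year
City property tax = $2,382.84 per year
Combined annual = $2,522.40 + $3,094.32 + $2,382.84 = $7,999.56
Per month = $7,999.56 ÷ 12 = $666.63
Shortage spread = $387.60 ÷ 12 = $32.30/mo
Adjusted monthly = $666.63 + $32.30 = $698.93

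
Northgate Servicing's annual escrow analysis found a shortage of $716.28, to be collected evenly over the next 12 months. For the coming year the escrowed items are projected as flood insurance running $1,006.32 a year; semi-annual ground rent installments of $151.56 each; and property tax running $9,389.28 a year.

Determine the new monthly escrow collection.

$951.25

Flood insurance — $1,006.32/yr
Ground rent — $151.56 × 2 = $303.12/yr
Property tax — $9,389.28/yr
Yearly total = $1,006.32 + $303.12 + $9,389.28 = $10,698.72
Base monthly escrow = $10,698.72 ÷ 12 = $891.56
Monthly shortage recovery: $716.28 / 12 = $59.69
New monthly escrow = $891.56 + $59.69 = $951.25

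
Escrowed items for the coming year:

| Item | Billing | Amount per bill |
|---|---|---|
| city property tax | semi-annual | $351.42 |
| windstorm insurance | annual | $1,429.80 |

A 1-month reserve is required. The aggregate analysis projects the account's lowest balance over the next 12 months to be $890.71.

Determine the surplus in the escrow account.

City property tax = $351.42 × 2 = $702.84/yr
Windstorm insurance = $1,429.80/yr
Yearly total = $702.84 + $1,429.80 = $2,132.64
Per month = $2,132.64 ÷ 12 = $177.72
Required cushion = 1 × $177.72 = $177.72
Excess over cushion: $890.71 − $177.72 = $712.99

$712.99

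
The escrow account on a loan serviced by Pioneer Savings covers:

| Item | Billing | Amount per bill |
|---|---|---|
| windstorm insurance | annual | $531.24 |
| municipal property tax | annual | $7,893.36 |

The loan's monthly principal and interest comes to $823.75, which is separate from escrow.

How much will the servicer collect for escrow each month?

$702.05

Windstorm insurance: $531.24 annually
Municipal property tax: $7,893.36 annually
Total per year = $531.24 + $7,893.36 = $8,424.60
Base monthly escrow = $8,424.60 ÷ 12 = $702.05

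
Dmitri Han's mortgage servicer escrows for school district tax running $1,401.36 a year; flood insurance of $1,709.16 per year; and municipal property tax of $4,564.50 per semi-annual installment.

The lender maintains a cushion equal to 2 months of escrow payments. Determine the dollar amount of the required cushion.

School district tax — $1,401.36/yr
Flood insurance — $1,709.16/yr
Municipal property tax — $4,564.50 × 2 = $9,129.00/yr
Total per year = $12,239.52
Base monthly escrow = $12,239.52 / 12 = $1,019.96
Cushion = 2 × $1,019.96 = $2,039.92

$2,039.92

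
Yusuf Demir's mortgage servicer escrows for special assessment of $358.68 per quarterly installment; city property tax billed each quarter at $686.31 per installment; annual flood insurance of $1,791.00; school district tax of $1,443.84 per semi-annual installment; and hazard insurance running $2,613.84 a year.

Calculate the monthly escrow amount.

$956.04

Special assessment — $358.68 × 4 = $1,434.72 annually
City property tax — $686.31 × 4 = $2,745.24 annually
Flood insurance — $1,791.00 annually
School district tax — $1,443.84 × 2 = $2,887.68 annually
Hazard insurance — $2,613.84 annually
Annual escrow total = $11,472.48
Monthly escrow = $11,472.48 ÷ 12 = $956.04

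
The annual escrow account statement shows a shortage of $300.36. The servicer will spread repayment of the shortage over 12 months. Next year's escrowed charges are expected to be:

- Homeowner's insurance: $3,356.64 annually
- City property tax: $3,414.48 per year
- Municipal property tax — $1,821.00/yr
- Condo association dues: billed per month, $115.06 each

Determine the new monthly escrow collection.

Homeowner's insurance: $3,356.64 per year
City property tax: $3,414.48 per year
Municipal property tax: $1,821.00 per year
Condo association dues: $115.06 × 12 = $1,380.72 per year
Yearly total = $9,972.84
Monthly = $9,972.84 / 12 = $831.07
Shortage spread = $300.36 ÷ 12 = $25.03/mo
Adjusted monthly = $831.07 + $25.03 = $856.10

$856.10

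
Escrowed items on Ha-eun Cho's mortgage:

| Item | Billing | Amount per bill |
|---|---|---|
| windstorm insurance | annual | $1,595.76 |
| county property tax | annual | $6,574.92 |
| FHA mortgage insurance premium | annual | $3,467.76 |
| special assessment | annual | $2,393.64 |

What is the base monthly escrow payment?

$1,169.34

Windstorm insurance: $1,595.76 annually
County property tax: $6,574.92 annually
FHA mortgage insurance premium: $3,467.76 annually
Special assessment: $2,393.64 annually
Combined annual = $1,595.76 + $6,574.92 + $3,467.76 + $2,393.64 = $14,032.08
Monthly = $14,032.08 / 12 = $1,169.34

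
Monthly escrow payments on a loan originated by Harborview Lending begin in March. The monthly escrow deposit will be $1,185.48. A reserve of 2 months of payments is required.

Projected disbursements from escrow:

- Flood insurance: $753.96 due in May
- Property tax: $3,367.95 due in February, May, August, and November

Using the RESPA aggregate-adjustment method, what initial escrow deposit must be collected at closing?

Cushion = 2 × $1,185.48 = $2,370.96
Trial balance (start $0, +$1,185.48 each month, − disbursements):
  Mar: +$1,185.48 → $1,185.48
  Apr: +$1,185.48 → $2,370.96
  May: +$1,185.48 − $4,121.91 → -$565.47
  Jun: +$1,185.48 → $620.01
  Jul: +$1,185.48 → $1,805.49
  Aug: +$1,185.48 − $3,367.95 → -$376.98
  Sep: +$1,185.48 → $808.50
  Oct: +$1,185.48 → $1,993.98
  Nov: +$1,185.48 − $3,367.95 → -$188.49
  Dec: +$1,185.48 → $996.99
  Jan: +$1,185.48 → $2,182.47
  Feb: +$1,185.48 − $3,367.95 → $0.00
Lowest trial balance = -$565.47 (May)
Initial deposit = cushion − low point = $2,370.96 − (-$565.47) = $2,936.43

$2,936.43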